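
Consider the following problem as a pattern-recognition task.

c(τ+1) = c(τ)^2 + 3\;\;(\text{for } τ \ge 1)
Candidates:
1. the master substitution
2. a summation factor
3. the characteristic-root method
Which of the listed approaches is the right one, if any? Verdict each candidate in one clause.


Verdict: no special technique — no ansatz, no master substitution, no summation factor survives the nonlinearity here.
- the master substitution: no fixed divisor shrinks the index between calls.
- a summation factor: no summation factor applies — the rule is not linear in the sequence values.
- the characteristic-root method — the recursion is nonlinear in the sequence values, so no linear-modes ansatz applies.


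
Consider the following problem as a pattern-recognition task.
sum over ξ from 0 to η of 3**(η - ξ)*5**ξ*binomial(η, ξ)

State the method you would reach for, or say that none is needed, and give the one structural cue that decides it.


Verdict: the binomial theorem — binomial(η, ξ) weighting matched powers of 5 and 3 is the expanded form of (5 + 3)^η — fold it back up.


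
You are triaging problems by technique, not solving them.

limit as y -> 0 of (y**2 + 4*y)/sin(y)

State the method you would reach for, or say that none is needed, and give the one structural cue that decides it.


Method: l'Hôpital's rule (0/0) — the 0/0 form at 0 is the signature situation for l'Hôpital's rule. One could equally expand both pieces locally and compare leading terms; the rule does that in one stroke.


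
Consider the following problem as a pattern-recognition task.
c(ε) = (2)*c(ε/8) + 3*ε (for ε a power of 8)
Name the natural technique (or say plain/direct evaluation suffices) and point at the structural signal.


Verdict: the master substitution — treat m = log base 8 of ε as the new clock: one recursion step advances m by one while ε scales by 8.


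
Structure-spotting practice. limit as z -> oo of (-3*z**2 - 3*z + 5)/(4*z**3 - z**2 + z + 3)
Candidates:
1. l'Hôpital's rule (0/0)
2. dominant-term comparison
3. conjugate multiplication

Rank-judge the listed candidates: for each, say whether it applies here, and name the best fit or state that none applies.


Verdict: dominant-term comparison — as z grows, only the highest-degree terms matter — compare leading terms and read the limit off.
- l'Hôpital's rule (0/0): as a single quotient the expression runs to ∞/∞ at the limit point — an at-infinity form of the rule would apply, though the leading-growth comparison is the direct reading.
- dominant-term comparison: applies; the problem has the shape this method handles.
- conjugate multiplication — there is no infinity-minus-infinity radical difference to rationalize.


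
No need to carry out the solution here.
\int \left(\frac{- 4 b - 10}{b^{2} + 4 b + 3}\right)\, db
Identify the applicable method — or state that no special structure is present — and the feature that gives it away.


Diagnosis: partial fractions — the integrand is a proper rational function and its denominator b^{2} + 4 b + 3 factors into distinct pieces, so it splits into simple fractions.


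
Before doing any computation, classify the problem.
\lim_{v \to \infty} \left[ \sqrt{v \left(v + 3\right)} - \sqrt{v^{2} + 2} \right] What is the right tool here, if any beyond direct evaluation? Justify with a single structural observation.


Technique: conjugate multiplication — \sqrt{v \left(v + 3\right)} and \sqrt{v^{2} + 2} both blow up, but their difference is tame once the conjugate rationalizes it.


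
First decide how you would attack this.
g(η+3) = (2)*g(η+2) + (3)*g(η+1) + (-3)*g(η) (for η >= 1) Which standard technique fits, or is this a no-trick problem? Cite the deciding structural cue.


Method: the characteristic-root method — because shifting η leaves the equation's coefficients unchanged, exponential trials reduce it to algebra.


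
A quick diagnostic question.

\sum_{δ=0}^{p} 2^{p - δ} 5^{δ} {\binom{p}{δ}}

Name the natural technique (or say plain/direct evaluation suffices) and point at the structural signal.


Best approach: the binomial theorem — terms weighting {\binom{p}{δ}} against matched powers of 5 and 2 reassemble into (5 + 2)^p by the binomial theorem.


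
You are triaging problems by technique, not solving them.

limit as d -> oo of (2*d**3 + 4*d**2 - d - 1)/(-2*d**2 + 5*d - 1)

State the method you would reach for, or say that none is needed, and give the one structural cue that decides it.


Method: dominant-term comparison — growth-rate triage: the leading powers of d decide the limit, everything else is noise. As a single quotient, the ∞/∞ shape would yield to repeated differentiation as well — the growth comparison gets there in one look.


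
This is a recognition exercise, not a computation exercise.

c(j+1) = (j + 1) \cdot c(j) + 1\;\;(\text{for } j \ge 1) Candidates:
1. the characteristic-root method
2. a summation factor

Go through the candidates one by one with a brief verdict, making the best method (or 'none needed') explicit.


Technique: a summation factor — it is first-order linear but the coefficient j + 1 depends on the index, so multiply through by a summation factor to telescope it.
- the characteristic-root method: the coefficients vary with the index, breaking the constant-coefficient structure the method needs.
- a summation factor — yes — fits the structure here.


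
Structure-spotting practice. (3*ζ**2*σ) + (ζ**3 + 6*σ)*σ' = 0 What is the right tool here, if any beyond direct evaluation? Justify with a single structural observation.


Method: the exact-equation method — the cross partial derivatives of 3*ζ**2*σ and ζ**3 + 6*σ agree, so the left side is the total differential of one potential in ζ and σ.


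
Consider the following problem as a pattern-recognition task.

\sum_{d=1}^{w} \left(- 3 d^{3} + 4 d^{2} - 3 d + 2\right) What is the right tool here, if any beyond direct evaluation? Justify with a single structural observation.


Diagnosis: no special technique — recognize the absence of structure: constant-multiple powers of d summed plainly, no special method required.


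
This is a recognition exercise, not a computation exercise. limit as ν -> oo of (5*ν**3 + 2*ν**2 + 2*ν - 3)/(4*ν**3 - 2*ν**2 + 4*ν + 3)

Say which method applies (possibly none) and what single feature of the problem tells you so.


Technique: dominant-term comparison — at large ν only the top-degree terms survive; compare the leading terms and the limit falls out. l'Hôpital's at-infinity variant applies to the expression viewed as a single quotient; the leading-term comparison is the direct route.


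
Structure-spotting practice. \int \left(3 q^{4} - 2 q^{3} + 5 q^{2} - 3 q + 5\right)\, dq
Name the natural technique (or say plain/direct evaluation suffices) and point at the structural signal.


Verdict: no special technique — every term is a constant multiple of a power of q; term-wise power-rule integration needs no preliminary transformation.


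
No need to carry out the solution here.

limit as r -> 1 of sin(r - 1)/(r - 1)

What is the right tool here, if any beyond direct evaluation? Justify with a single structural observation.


Method: l'Hôpital's rule (0/0) — substituting 1 gives 0 over 0; differentiate top and bottom once and re-evaluate. One could equally expand both pieces locally and compare leading terms; the rule does that in one stroke.


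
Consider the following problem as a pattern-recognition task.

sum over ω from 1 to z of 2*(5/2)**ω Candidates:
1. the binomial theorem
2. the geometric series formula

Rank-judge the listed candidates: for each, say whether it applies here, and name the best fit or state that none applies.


Best approach: the geometric series formula — consecutive terms stand in a fixed index-free ratio — the geometric sum formula closes it.
- the binomial theorem: the terms lack the binomial-coefficient-weighted complementary-power pattern of an expansion.
- the geometric series formula: applies; the problem has the shape this method handles.


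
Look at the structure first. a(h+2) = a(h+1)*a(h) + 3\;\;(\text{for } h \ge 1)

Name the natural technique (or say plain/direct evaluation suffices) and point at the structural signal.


Best approach: no special technique — this one you iterate or analyze qualitatively: the nonlinearity defeats linear solution methods.


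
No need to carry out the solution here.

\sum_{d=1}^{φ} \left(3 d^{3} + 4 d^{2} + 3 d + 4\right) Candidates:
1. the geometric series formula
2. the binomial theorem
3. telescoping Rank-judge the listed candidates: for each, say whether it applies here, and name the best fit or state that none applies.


Diagnosis: no special technique — no cancellation, no constant ratio, no binomial weights — just polynomial terms summed directly.
- the geometric series formula: the ratio of consecutive terms depends on the index.
- the binomial theorem: the terms lack the binomial-coefficient-weighted complementary-power pattern of an expansion.
- telescoping: the summand is not presented as a shifted difference — a telescoping rewrite may exist, but the displayed structure does not offer one.


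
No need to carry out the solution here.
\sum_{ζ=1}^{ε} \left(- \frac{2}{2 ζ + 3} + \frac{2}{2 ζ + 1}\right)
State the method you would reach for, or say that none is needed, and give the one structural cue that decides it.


Diagnosis: telescoping — write out three consecutive terms and watch the interior cancel: the advanced copy one term subtracts reappears as the very next term's leading piece, pair after pair.


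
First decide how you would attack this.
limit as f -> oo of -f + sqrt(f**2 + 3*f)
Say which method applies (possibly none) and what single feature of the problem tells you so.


Verdict: conjugate multiplication — an infinity-minus-infinity difference with a surviving radical — multiply by the conjugate to cancel the divergence.


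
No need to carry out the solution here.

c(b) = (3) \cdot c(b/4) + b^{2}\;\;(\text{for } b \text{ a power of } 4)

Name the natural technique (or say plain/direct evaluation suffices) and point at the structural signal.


Diagnosis: the master substitution — treat m = log base 4 of b as the new clock: one recursion step advances m by one while b scales by 4.


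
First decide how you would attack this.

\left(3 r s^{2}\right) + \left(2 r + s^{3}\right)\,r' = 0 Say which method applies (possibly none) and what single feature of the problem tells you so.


Verdict: the exact-equation method — equality of cross partials is the green light — assemble the potential function term by term.


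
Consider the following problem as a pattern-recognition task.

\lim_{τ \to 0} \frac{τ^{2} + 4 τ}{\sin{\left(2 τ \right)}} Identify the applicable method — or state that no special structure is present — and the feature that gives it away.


Verdict: l'Hôpital's rule (0/0) — numerator and denominator both vanish at 0 — a genuine 0/0 form, which is exactly when l'Hôpital applies. The standard small-argument limits would also carry it; the rule is the systematic route.


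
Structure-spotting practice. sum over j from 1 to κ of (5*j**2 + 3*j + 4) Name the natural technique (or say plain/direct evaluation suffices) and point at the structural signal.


Technique: no special technique — the sum is polynomial through and through; closed forms for each power of j finish it directly.


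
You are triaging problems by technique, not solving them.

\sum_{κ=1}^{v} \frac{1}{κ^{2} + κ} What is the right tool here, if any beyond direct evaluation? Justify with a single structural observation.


Verdict: telescoping — rewrite \frac{1}{κ^{2} + κ} as simple fractions and successive terms eat each other — only the edges survive.


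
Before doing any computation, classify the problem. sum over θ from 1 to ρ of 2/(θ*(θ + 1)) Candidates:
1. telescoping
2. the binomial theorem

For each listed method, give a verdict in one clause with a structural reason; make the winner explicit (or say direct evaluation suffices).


Diagnosis: telescoping — split 2/(θ*(θ + 1)) by partial fractions and the pieces are one function at shifted arguments — interior terms cancel.
- telescoping — yes — fits the structure here.
- the binomial theorem — no binomial coefficients pair up with complementary powers here.


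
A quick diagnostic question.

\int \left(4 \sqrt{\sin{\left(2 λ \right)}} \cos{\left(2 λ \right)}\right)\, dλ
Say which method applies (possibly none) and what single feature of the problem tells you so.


Method: u-substitution — structure check: outer function, inner expression \sin{\left(2 λ \right)}, inner derivative as a factor — the classic u = \sin{\left(2 λ \right)} pattern.


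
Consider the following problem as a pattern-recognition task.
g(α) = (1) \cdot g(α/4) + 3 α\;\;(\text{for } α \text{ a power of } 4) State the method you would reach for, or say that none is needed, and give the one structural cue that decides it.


Verdict: the master substitution — the argument shrinks by the factor 4, so measure the index on a logarithmic scale and the recursion becomes a shift.


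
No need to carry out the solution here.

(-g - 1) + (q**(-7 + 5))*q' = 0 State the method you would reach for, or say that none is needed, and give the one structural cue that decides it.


Technique: separation of variables — separating collects all q-dependence with the derivative and leaves all g-dependence opposite: variables separate. One could also solve this as an exact equation; with each coefficient in its own variable, separating is the same work with fewer steps.


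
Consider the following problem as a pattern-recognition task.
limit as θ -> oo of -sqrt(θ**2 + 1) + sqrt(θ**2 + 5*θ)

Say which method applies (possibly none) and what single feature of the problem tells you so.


Method: conjugate multiplication — sqrt(θ**2 + 5*θ) and sqrt(θ**2 + 1) both blow up, but their difference is tame once the conjugate rationalizes it.


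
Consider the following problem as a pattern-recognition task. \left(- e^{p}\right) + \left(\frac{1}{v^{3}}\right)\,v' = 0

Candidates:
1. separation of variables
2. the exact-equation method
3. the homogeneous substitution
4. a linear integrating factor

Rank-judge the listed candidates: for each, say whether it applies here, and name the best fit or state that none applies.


Method: separation of variables — a product of single-variable factors, e^{p} and v^{3} — the textbook separable form.
- separation of variables — applicable, and directly so.
- the exact-equation method: the cross-partial test holds only vacuously — each coefficient lives in its own variable, so the exactness machinery reads no structure the split form does not already show.
- the homogeneous substitution — rescaling both variables together changes the slope, so no ratio substitution collapses it.
- a linear integrating factor — the unknown enters nonlinearly (through a power, a denominator, or a transcendental function), which the linear integrating-factor recipe cannot absorb as-is — any repair would come from a preliminary substitution, not the factor.


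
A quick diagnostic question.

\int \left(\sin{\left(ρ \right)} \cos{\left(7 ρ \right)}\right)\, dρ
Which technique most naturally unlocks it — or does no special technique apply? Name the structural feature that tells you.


Best approach: a trigonometric identity — distinct frequencies under one product (\sin{\left(ρ \right)} \cos{\left(7 ρ \right)}): the product-to-sum identity is the systematic route to an integrable form.


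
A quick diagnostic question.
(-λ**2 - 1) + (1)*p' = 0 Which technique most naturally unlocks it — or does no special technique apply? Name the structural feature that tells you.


Diagnosis: no special technique — with p absent the equation is not coupled at all: direct integration in λ.


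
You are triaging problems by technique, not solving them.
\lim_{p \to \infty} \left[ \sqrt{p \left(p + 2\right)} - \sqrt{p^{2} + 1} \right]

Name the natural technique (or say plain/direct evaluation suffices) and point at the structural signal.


Technique: conjugate multiplication — \sqrt{p \left(p + 2\right)} and \sqrt{p^{2} + 1} both blow up, but their difference is tame once the conjugate rationalizes it.


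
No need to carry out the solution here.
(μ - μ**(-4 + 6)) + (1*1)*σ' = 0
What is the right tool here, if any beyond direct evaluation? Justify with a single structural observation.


Method: no special technique — solved for the derivative, σ never appears on the right — this is a direct integration in μ, not a differential-equations problem at heart.


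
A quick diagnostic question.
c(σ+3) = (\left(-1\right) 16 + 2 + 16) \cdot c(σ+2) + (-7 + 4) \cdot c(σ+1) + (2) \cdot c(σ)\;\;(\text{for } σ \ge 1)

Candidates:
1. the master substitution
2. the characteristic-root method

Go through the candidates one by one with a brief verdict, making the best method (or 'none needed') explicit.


Verdict: the characteristic-root method — every coefficient is a fixed number and the forcing is zero — substitute r^σ and read off the root equation.
- the master substitution — with no divided-index recursive call, reindexing by powers of a base buys nothing.
- the characteristic-root method — applies; the problem has the shape this method handles.


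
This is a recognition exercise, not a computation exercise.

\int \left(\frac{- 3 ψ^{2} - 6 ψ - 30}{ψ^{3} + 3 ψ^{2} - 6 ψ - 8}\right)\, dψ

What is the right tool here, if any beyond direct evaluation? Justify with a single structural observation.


Diagnosis: partial fractions — the denominator ψ^{3} + 3 ψ^{2} - 6 ψ - 8 factors, so the quotient decomposes into elementary partial fractions term by term.


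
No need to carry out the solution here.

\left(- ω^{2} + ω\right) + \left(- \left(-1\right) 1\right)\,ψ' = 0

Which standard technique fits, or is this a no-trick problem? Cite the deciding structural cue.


Technique: no special technique — with ψ absent the equation is not coupled at all: direct integration in ω.


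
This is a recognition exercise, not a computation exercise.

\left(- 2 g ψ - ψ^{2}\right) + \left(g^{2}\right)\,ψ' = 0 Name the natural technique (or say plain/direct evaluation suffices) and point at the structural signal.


Best approach: the homogeneous substitution — scaling g and ψ together leaves the slope fixed — it depends only on ψ/g, so substitute the ratio. A Bernoulli rewrite works here as the equation stands — the homogeneous substitution is the more immediate reading.


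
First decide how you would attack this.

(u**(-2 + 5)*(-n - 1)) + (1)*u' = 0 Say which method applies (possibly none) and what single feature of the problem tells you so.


Verdict: separation of variables — solved for the derivative, the right side splits multiplicatively into a function of each variable alone — divide and integrate each side.


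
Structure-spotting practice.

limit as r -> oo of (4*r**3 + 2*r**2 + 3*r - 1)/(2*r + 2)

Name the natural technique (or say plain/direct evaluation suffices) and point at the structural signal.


Technique: dominant-term comparison — as r grows, only the highest-degree terms matter — compare leading terms and read the limit off. Differentiating the expression as a single quotient would eventually settle it as well; matching dominant growth settles it immediately.


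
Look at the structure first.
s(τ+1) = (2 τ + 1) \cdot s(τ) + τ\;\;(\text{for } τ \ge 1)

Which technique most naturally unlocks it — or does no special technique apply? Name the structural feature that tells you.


Technique: a summation factor — one-term recursion with variable weight 2 τ + 1 is solved by product normalization, not by root-finding.


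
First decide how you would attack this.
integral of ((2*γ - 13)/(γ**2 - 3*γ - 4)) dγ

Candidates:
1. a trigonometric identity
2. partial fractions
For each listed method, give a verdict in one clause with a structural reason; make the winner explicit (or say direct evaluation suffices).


Best approach: partial fractions — a proper rational integrand over the factorable γ**2 - 3*γ - 4: partial fractions reduce it to elementary pieces.
- a trigonometric identity — with no trigonometric functions present, identity rewriting has no target.
- partial fractions: a fit — the right tool for this form.


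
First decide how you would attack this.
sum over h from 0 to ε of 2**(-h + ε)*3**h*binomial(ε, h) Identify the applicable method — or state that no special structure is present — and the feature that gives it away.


Best approach: the binomial theorem — terms weighting binomial(ε, h) against matched powers of 3 and 2 reassemble into (3 + 2)^ε by the binomial theorem.


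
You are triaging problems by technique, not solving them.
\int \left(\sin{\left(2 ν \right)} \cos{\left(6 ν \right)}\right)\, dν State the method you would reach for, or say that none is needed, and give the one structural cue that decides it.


Verdict: a trigonometric identity — apply product-to-sum to \sin{\left(2 ν \right)} \cos{\left(6 ν \right)}: two clean single-angle terms replace one awkward product.


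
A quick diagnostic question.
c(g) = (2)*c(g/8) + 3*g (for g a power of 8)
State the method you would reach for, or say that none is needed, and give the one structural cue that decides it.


Best approach: the master substitution — index division is the fingerprint: g/8 in the recursive call means substitute g = 8^m.


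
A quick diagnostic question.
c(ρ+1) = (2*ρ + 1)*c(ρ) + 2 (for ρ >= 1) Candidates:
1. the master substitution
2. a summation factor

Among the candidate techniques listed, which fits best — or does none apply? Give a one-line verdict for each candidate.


Method: a summation factor — an index-dependent multiplier 2*ρ + 1 rules out characteristic roots; a summation factor converts it to a pure difference.
- the master substitution: the recursive argument is a shift of the index, not a fixed fraction of it.
- a summation factor: yes — fits the structure here.


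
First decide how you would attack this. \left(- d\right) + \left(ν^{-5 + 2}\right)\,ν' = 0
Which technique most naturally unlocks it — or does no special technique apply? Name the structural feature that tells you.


Best approach: separation of variables — solved for the derivative, the right side splits multiplicatively into a function of each variable alone — divide and integrate each side. An exactness check succeeds on this form as well — separation and the potential function arrive at the same answer, separation more directly.


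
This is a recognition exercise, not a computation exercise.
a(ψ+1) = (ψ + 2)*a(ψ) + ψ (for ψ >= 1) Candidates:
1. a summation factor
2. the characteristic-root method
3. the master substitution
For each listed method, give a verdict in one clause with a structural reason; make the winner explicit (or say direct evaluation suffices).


Diagnosis: a summation factor — first-order, linear, moving coefficient ψ + 2: the discrete analogue of an integrating factor handles it.
- a summation factor — yes — fits the structure here.
- the characteristic-root method — the coefficients vary with the index, breaking the constant-coefficient structure the method needs.
- the master substitution — there is no divide-the-index recursive argument.


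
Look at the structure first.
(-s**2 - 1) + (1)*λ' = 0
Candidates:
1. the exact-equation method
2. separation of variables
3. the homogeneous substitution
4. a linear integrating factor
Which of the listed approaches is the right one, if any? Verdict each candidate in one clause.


Best approach: no special technique — the slope is a pure function of s; integrate both sides and be done.
- the exact-equation method — the unknown never enters the equation — exactness holds emptily, with nothing for the method to add.
- separation of variables — with no unknown in the slope, separating variables is a formality — the equation integrates directly.
- the homogeneous substitution — solved for the derivative, the right side changes under joint scaling of the two variables.
- a linear integrating factor — the linear template holds only trivially here (the unknown is absent, so the coefficient is zero) — the method is not the natural label.


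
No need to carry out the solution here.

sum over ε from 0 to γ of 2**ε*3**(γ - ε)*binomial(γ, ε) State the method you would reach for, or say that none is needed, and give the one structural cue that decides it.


Verdict: the binomial theorem — the binomial coefficients weight matched powers of 2 and 3, which is exactly the expansion of a binomial power.


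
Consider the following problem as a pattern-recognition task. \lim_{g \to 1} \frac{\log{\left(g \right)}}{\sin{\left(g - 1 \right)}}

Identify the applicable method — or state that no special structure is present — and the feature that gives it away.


Best approach: l'Hôpital's rule (0/0) — numerator and denominator both vanish at 1 — a genuine 0/0 form, which is exactly when l'Hôpital applies. A first-order expansion at the point is an equally standard path; the rule packages it.


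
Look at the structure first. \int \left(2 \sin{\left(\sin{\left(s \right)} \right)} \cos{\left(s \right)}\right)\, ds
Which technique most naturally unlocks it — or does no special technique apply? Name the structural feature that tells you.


Diagnosis: u-substitution — read it as f(\sin{\left(s \right)}) times a constant multiple of d(\sin{\left(s \right)}): one substitution, u = \sin{\left(s \right)}, finishes it.


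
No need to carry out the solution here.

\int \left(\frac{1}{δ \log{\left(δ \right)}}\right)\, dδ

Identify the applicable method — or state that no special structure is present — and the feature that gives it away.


Diagnosis: u-substitution — collected, the integrand has one factor that is, up to a constant, the derivative of an inner expression the rest depends on — substitute for that inner expression.


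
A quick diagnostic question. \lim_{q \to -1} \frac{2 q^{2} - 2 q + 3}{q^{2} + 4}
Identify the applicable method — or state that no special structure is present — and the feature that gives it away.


Technique: no special technique — the expression is continuous at -1 — substitute and evaluate; no indeterminate form appears.


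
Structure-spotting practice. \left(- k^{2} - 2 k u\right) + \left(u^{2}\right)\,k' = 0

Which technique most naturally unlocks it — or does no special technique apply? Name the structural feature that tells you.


Method: the homogeneous substitution — the slope is degree-zero homogeneous: the ratio substitution v = k/u collapses it. This doubles as a Bernoulli equation in the unknown as written; the homogeneous route needs no setup at all.


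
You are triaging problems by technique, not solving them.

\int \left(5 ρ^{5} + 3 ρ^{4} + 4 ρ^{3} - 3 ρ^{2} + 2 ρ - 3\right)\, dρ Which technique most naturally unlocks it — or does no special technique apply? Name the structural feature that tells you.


Best approach: no special technique — a term-by-term power-rule job in ρ; no substitution or rearrangement earns its keep here.


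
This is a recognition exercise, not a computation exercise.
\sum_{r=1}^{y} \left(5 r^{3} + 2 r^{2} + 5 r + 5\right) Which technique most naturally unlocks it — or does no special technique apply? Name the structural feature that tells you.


Diagnosis: no special technique — no ratio, no shift structure, no binomial pattern: sum the constant-multiple powers of r with known formulas.


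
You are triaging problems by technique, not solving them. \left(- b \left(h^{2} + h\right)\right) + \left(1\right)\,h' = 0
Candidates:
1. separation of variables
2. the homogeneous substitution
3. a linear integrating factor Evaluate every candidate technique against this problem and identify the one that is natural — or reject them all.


Method: separation of variables — the derivative equals a pure function of b (namely b) times a pure function of h (namely h^{2} + h); divide and integrate each side. This doubles as a Bernoulli equation in the unknown as written; dividing and integrating works on it directly.
- separation of variables: yes, a natural case for it.
- the homogeneous substitution: the slope does not depend on the ratio of the variables alone.
- a linear integrating factor — a nonlinear term in the unknown puts this outside the integrating-factor template.


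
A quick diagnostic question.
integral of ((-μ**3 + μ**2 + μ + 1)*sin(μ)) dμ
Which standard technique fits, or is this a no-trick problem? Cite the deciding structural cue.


Verdict: integration by parts — differentiate -μ**3 + μ**2 + μ + 1, integrate sin(μ): each pass lowers the polynomial degree, so parts terminates.


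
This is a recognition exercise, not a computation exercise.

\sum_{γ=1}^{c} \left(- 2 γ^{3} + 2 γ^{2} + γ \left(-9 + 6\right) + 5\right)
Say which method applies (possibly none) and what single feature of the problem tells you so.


Technique: no special technique — the summand is a plain polynomial in γ (expanding first if it arrives factored); standard power-sum formulas evaluate it term by term.


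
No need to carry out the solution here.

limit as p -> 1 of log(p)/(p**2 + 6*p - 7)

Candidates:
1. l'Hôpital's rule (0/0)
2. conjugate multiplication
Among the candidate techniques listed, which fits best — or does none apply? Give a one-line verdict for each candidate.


Best approach: l'Hôpital's rule (0/0) — plug in 1: top and bottom both hit zero, so differentiate each and retry. Known elementary limits would finish this too — the rule just bypasses the case analysis.
- l'Hôpital's rule (0/0) — yes — fits the structure here.
- conjugate multiplication — multiplying by a conjugate would not remove any indeterminacy here.


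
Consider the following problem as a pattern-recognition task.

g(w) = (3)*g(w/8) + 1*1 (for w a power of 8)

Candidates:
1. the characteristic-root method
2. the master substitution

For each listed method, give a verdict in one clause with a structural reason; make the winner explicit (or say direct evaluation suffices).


Diagnosis: the master substitution — the argument w/8 divides the index by 8; the standard w = 8^m substitution converts it to a constant-shift recurrence.
- the characteristic-root method — the recursion divides its index rather than shifting it — outside the constant-shift family the root method covers.
- the master substitution — yes — fits the structure here.


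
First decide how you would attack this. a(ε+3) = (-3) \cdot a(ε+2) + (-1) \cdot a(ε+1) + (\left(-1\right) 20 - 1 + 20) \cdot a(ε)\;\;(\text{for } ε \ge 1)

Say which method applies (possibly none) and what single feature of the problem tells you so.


Verdict: the characteristic-root method — linear, homogeneous, constant coefficients: solutions of the form r^ε exist — find the roots of the characteristic polynomial.


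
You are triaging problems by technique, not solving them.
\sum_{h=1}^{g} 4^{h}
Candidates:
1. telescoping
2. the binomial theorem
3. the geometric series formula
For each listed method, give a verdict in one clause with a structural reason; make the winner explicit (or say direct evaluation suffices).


Best approach: the geometric series formula — check a ratio of consecutive terms: it is 4, independent of the index, so the geometric formula closes the sum.
- telescoping: computed from the summand as displayed, the partial sums build up without the pairwise collapse telescoping exploits.
- the binomial theorem: no binomial coefficients pair with matched powers.
- the geometric series formula: yes — fits the structure here.


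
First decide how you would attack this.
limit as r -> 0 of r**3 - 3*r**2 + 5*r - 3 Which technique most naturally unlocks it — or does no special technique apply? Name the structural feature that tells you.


Verdict: no special technique — no vanishing denominator and no indeterminate clash at the point — evaluation is immediate.


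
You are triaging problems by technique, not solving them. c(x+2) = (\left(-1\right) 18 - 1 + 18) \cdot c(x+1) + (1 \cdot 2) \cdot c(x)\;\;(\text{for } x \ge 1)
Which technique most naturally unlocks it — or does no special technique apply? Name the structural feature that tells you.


Best approach: the characteristic-root method — shift-invariance with fixed coefficients calls for exponential trials; the characteristic polynomial finds every r^x.


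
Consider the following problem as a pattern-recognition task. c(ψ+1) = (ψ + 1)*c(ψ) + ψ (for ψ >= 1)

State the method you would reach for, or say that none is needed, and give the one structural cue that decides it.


Method: a summation factor — with the index-dependent coefficient ψ + 1, dividing by the cumulative product turns the left side into a pure difference.


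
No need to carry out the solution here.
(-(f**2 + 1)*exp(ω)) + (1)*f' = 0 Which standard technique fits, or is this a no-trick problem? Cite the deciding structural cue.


Technique: separation of variables — separating collects all f-dependence with the derivative and leaves all ω-dependence opposite: variables separate.


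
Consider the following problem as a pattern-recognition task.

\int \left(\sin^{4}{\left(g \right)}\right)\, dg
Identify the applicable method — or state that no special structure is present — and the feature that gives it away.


Best approach: a trigonometric identity — reduce \sin^{4}{\left(g \right)} with the power-reduction formula and the integral becomes first-degree trigonometry.


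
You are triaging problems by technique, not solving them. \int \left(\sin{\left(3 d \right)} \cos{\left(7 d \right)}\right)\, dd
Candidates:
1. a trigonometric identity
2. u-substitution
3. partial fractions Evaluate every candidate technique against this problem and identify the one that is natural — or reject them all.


Method: a trigonometric identity — apply product-to-sum to \sin{\left(3 d \right)} \cos{\left(7 d \right)}: two clean single-angle terms replace one awkward product.
- a trigonometric identity: yes — fits the structure here.
- u-substitution — no subexpression of the integrand pairs with its own derivative as a factor — individual terms may offer their own substitutions, but any change of variable covering the whole integral would have to be constructed from outside the expression.
- partial fractions: there is no rational-function structure to decompose.


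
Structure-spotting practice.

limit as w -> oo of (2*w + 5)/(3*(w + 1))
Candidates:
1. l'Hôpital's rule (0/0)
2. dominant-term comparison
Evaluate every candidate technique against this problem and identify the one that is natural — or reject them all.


Diagnosis: dominant-term comparison — at large w only the top-degree terms survive; compare the leading terms and the limit falls out.
- l'Hôpital's rule (0/0): no 0/0 form appears: written as one quotient, top and bottom both grow without bound, and the ratio is decided by their leading terms.
- dominant-term comparison — yes, a natural case for it.


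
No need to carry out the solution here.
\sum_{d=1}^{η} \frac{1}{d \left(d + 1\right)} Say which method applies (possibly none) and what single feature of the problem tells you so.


Verdict: telescoping — after splitting \frac{1}{d \left(d + 1\right)} into partial fractions, the pieces are shifted copies of one function and cancel telescopically.


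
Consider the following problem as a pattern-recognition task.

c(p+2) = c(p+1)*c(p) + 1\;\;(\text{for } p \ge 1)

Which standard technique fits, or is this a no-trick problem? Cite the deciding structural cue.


Verdict: no special technique — the sequence value feeds back through itself nonlinearly — linear superposition fails, and every superposition-based closed form fails with it.


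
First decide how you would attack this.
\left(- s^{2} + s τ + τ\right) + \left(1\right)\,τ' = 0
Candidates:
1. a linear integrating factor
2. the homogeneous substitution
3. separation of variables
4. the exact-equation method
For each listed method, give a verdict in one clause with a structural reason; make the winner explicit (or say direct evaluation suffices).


Best approach: a linear integrating factor — the unknown enters only to the first power against a nonzero forcing term — the integrating-factor template applies directly.
- a linear integrating factor — yes — fits the structure here.
- the homogeneous substitution: the slope is not a function of the ratio of the variables alone.
- separation of variables: the two dependences do not factor apart.
- the exact-equation method: the mixed partial derivatives differ, so the left side is not a total differential.


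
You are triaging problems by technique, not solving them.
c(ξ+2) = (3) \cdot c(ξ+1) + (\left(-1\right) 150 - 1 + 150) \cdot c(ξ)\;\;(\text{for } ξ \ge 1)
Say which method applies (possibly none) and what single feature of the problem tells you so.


Technique: the characteristic-root method — try a geometric ansatz r^ξ: constant coefficients turn the recurrence into one polynomial equation in r.


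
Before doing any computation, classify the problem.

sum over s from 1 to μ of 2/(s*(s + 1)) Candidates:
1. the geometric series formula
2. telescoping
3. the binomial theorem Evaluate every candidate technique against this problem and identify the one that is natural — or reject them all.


Verdict: telescoping — split 2/(s*(s + 1)) by partial fractions and the pieces are one function at shifted arguments — interior terms cancel.
- the geometric series formula: the term-to-term ratio changes with the index, so the geometric formula cannot close it.
- telescoping: a fit — the right tool for this form.
- the binomial theorem — there is no sum-raised-to-a-power identity hiding in these terms.


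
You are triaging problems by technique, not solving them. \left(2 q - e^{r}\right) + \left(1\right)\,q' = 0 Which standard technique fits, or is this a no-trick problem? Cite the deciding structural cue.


Method: a linear integrating factor — q enters only linearly with coefficient 2; multiply by exp of the integral of 2 and the left side becomes one derivative.


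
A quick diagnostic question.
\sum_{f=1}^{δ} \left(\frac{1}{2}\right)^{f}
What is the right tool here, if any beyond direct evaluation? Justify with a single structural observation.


Diagnosis: the geometric series formula — the ratio of consecutive terms is the constant \frac{1}{2}, independent of the index — a geometric sum.


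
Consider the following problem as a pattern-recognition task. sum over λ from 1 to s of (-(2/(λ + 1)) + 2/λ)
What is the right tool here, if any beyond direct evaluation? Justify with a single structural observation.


Method: telescoping — the piece each term subtracts is 2/λ advanced by one index, and it reappears with a plus sign leading the following term — the sum collapses to its boundary terms.


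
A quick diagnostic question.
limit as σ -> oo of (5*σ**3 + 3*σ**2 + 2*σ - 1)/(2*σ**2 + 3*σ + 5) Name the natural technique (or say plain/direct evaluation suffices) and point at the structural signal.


Technique: dominant-term comparison — divide by the highest power of σ present: lower-order terms vanish and the dominant ratio remains. Differentiating the expression as a single quotient would eventually settle it as well; matching dominant growth settles it immediately.
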